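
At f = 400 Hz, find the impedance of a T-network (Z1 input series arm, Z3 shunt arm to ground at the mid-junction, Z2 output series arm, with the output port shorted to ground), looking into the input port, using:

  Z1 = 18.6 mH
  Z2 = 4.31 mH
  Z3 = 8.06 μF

Step 1 — Angular frequency: ω = 2π·f = 2π·400 = 2513 rad/s.
Step 2 — Component impedances:
  Z1: Z = jωL = j·2513·0.0186 = 0 + j46.75 Ω
  Z2: Z = jωL = j·2513·0.00431 = 0 + j10.83 Ω
  Z3: Z = 1/(jωC) = -j/(ω·C) = 0 - j49.37 Ω
Step 3 — With the output port shorted to ground, the output series arm Z2 runs from the junction to ground; the shunt arm Z3 also runs from the junction to ground. They appear in parallel: Z3 || Z2 = 0 + j13.88 Ω.
Step 4 — Series with input arm Z1: Z_in = Z1 + (Z3 || Z2) = 0 + j60.62 Ω = 60.62∠90.0° Ω.

Z = 0 + j60.62 Ω = 60.62∠90.0° Ω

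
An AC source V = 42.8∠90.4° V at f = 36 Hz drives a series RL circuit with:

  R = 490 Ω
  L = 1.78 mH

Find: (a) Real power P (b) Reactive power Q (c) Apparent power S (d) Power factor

Step 1 — Angular frequency: ω = 2π·f = 2π·36 = 226.2 rad/s.
Step 2 — Component impedances:
  R: Z = R = 490 Ω
  L: Z = jωL = j·226.2·0.00178 = 0 + j0.4026 Ω
Step 3 — Series combination: Z_total = R + L = 490 + j0.4026 Ω = 490∠0.0° Ω.
Step 4 — Source phasor: V = 42.8∠90.4° V = -0.2988 + j42.8 V.
Step 5 — Current: I = V / Z = -0.000538 + j0.08735 A = 0.08735∠90.4° A.
Step 6 — Complex power: S = V·I* = 3.738 + j0.003072 VA.
Step 7 — Real power: P = Re(S) = 3.738 W.
Step 8 — Reactive power: Q = Im(S) = 0.003072 VAR.
Step 9 — Apparent power: |S| = 3.738 VA.
Step 10 — Power factor: PF = P/|S| = 1 (lagging).

(a) P = 3.738 W  (b) Q = 0.003072 VAR  (c) S = 3.738 VA  (d) PF = 1 (lagging)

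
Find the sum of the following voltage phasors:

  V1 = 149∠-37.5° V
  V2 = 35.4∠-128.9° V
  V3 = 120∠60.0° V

Step 1 — Convert each phasor to rectangular form:
  V1 = 149·(cos(-37.5°) + j·sin(-37.5°)) = 118.2 - j90.71 V
  V2 = 35.4·(cos(-128.9°) + j·sin(-128.9°)) = -22.23 - j27.55 V
  V3 = 120·(cos(60.0°) + j·sin(60.0°)) = 60 + j103.9 V
Step 2 — Sum components: V_total = 156 - j14.33 V.
Step 3 — Convert to polar: |V_total| = 156.6 V, ∠V_total = -5.2°.

V_total = 156.6∠-5.2° V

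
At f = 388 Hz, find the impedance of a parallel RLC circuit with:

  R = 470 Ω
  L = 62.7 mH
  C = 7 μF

Step 1 — Angular frequency: ω = 2π·f = 2π·388 = 2438 rad/s.
Step 2 — Component impedances:
  R: Z = R = 470 Ω
  L: Z = jωL = j·2438·0.0627 = 0 + j152.9 Ω
  C: Z = 1/(jωC) = -j/(ω·C) = 0 - j58.6 Ω
Step 3 — Parallel combination: 1/Z_total = 1/R + 1/L + 1/C; Z_total = 18.46 - j91.3 Ω = 93.15∠-78.6° Ω.

Z = 18.46 - j91.3 Ω = 93.15∠-78.6° Ω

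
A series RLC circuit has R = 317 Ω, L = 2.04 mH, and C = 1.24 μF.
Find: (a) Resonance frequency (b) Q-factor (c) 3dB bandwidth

Step 1 — Resonance condition Im(Z)=0 gives ω₀ = 1/√(LC).
Step 2 — ω₀ = 1/√(0.00204·1.24e-06) = 1.988e+04 rad/s.
Step 3 — f₀ = ω₀/(2π) = 3164 Hz.
Step 4 — Series Q: Q = ω₀L/R = 1.988e+04·0.00204/317 = 0.128.
Step 5 — 3dB bandwidth: Δω = ω₀/Q = 1.554e+05 rad/s; BW = Δω/(2π) = 2.473e+04 Hz.

(a) f₀ = 3164 Hz  (b) Q = 0.128  (c) BW = 2.473e+04 Hz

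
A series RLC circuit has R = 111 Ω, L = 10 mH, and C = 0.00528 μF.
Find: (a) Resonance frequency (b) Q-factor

Step 1 — Resonance condition Im(Z)=0 gives ω₀ = 1/√(LC).
Step 2 — ω₀ = 1/√(0.01·5.28e-09) = 1.376e+05 rad/s.
Step 3 — f₀ = ω₀/(2π) = 2.19e+04 Hz.
Step 4 — Series Q: Q = ω₀L/R = 1.376e+05·0.01/111 = 12.4.

(a) f₀ = 2.19e+04 Hz  (b) Q = 12.4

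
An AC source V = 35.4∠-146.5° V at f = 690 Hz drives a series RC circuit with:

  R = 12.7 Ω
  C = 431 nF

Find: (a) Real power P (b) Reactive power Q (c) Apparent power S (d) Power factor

Step 1 — Angular frequency: ω = 2π·f = 2π·690 = 4335 rad/s.
Step 2 — Component impedances:
  R: Z = R = 12.7 Ω
  C: Z = 1/(jωC) = -j/(ω·C) = 0 - j535.2 Ω
Step 3 — Series combination: Z_total = R + C = 12.7 - j535.2 Ω = 535.3∠-88.6° Ω.
Step 4 — Source phasor: V = 35.4∠-146.5° V = -29.52 - j19.54 V.
Step 5 — Current: I = V / Z = 0.03518 - j0.05599 A = 0.06613∠-57.9° A.
Step 6 — Complex power: S = V·I* = 0.05554 - j2.34 VA.
Step 7 — Real power: P = Re(S) = 0.05554 W.
Step 8 — Reactive power: Q = Im(S) = -2.34 VAR.
Step 9 — Apparent power: |S| = 2.341 VA.
Step 10 — Power factor: PF = P/|S| = 0.02372 (leading).

(a) P = 0.05554 W  (b) Q = -2.34 VAR  (c) S = 2.341 VA  (d) PF = 0.02372 (leading)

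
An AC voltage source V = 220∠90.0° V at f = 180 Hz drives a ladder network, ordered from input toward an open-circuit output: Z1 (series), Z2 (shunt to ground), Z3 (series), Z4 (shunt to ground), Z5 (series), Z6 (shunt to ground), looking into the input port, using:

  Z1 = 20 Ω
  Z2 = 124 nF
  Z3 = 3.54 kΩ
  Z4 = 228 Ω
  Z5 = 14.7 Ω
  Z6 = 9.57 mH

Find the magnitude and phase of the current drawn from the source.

Step 1 — Angular frequency: ω = 2π·f = 2π·180 = 1131 rad/s.
Step 2 — Component impedances:
  Z1: Z = R = 20 Ω
  Z2: Z = 1/(jωC) = -j/(ω·C) = 0 - j7131 Ω
  Z3: Z = R = 3540 Ω
  Z4: Z = R = 228 Ω
  Z5: Z = R = 14.7 Ω
  Z6: Z = jωL = j·1131·0.00957 = 0 + j10.82 Ω
Step 3 — Ladder network (open output): work backward from the far end, alternating series and parallel combinations. Z_in = 2873 - j1414 Ω = 3202∠-26.2° Ω.
Step 4 — Source phasor: V = 220∠90.0° V = 0 + j220 V.
Step 5 — Ohm's law: I = V / Z_total = (0 + j220) / (2873 - j1414) = -0.03034 + j0.06164 A.
Step 6 — Convert to polar: |I| = 0.0687 A, ∠I = 116.2°.

I = 0.0687∠116.2° A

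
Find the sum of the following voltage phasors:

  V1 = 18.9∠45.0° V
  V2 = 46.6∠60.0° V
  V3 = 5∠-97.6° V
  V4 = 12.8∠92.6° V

Step 1 — Convert each phasor to rectangular form:
  V1 = 18.9·(cos(45.0°) + j·sin(45.0°)) = 13.36 + j13.36 V
  V2 = 46.6·(cos(60.0°) + j·sin(60.0°)) = 23.3 + j40.36 V
  V3 = 5·(cos(-97.6°) + j·sin(-97.6°)) = -0.6613 - j4.956 V
  V4 = 12.8·(cos(92.6°) + j·sin(92.6°)) = -0.5806 + j12.79 V
Step 2 — Sum components: V_total = 35.42 + j61.55 V.
Step 3 — Convert to polar: |V_total| = 71.02 V, ∠V_total = 60.1°.

V_total = 71.02∠60.1° V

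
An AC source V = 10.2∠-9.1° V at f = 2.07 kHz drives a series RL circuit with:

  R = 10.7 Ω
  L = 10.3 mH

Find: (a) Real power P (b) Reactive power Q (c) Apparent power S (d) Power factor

Step 1 — Angular frequency: ω = 2π·f = 2π·2070 = 1.301e+04 rad/s.
Step 2 — Component impedances:
  R: Z = R = 10.7 Ω
  L: Z = jωL = j·1.301e+04·0.0103 = 0 + j134 Ω
Step 3 — Series combination: Z_total = R + L = 10.7 + j134 Ω = 134.4∠85.4° Ω.
Step 4 — Source phasor: V = 10.2∠-9.1° V = 10.07 - j1.613 V.
Step 5 — Current: I = V / Z = -0.005999 - j0.07566 A = 0.0759∠-94.5° A.
Step 6 — Complex power: S = V·I* = 0.06164 + j0.7717 VA.
Step 7 — Real power: P = Re(S) = 0.06164 W.
Step 8 — Reactive power: Q = Im(S) = 0.7717 VAR.
Step 9 — Apparent power: |S| = 0.7742 VA.
Step 10 — Power factor: PF = P/|S| = 0.07962 (lagging).

(a) P = 0.06164 W  (b) Q = 0.7717 VAR  (c) S = 0.7742 VA  (d) PF = 0.07962 (lagging)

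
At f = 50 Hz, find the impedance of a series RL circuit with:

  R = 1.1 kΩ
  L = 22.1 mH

Step 1 — Angular frequency: ω = 2π·f = 2π·50 = 314.2 rad/s.
Step 2 — Component impedances:
  R: Z = R = 1100 Ω
  L: Z = jωL = j·314.2·0.0221 = 0 + j6.943 Ω
Step 3 — Series combination: Z_total = R + L = 1100 + j6.943 Ω = 1100∠0.4° Ω.

Z = 1100 + j6.943 Ω = 1100∠0.4° Ω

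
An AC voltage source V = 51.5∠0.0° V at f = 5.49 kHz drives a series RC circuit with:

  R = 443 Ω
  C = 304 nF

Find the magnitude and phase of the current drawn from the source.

Step 1 — Angular frequency: ω = 2π·f = 2π·5490 = 3.449e+04 rad/s.
Step 2 — Component impedances:
  R: Z = R = 443 Ω
  C: Z = 1/(jωC) = -j/(ω·C) = 0 - j95.36 Ω
Step 3 — Series combination: Z_total = R + C = 443 - j95.36 Ω = 453.1∠-12.1° Ω.
Step 4 — Source phasor: V = 51.5∠0.0° V = 51.5 V.
Step 5 — Ohm's law: I = V / Z_total = (51.5) / (443 - j95.36) = 0.1111 + j0.02392 A.
Step 6 — Convert to polar: |I| = 0.1136 A, ∠I = 12.1°.

I = 0.1136∠12.1° A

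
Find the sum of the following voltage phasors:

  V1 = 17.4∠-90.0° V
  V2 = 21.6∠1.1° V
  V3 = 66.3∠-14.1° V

Step 1 — Convert each phasor to rectangular form:
  V1 = 17.4·(cos(-90.0°) + j·sin(-90.0°)) = 0 - j17.4 V
  V2 = 21.6·(cos(1.1°) + j·sin(1.1°)) = 21.6 + j0.4147 V
  V3 = 66.3·(cos(-14.1°) + j·sin(-14.1°)) = 64.3 - j16.15 V
Step 2 — Sum components: V_total = 85.9 - j33.14 V.
Step 3 — Convert to polar: |V_total| = 92.07 V, ∠V_total = -21.1°.

V_total = 92.07∠-21.1° V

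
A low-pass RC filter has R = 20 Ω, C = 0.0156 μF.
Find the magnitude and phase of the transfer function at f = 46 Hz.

Step 1 — Angular frequency: ω = 2π·46 = 289 rad/s.
Step 2 — Transfer function: H(jω) = 1/(1 + jωRC).
Step 3 — Denominator: 1 + jωRC = 1 + j·289·20·1.56e-08 = 1 + j9.018e-05.
Step 4 — H = 1 - j9.018e-05.
Step 5 — Magnitude: |H| = 1 (-0.0 dB); phase: φ = -0.0°.

|H| = 1 (-0.0 dB), φ = -0.0°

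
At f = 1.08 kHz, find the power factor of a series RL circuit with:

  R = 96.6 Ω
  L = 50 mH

Step 1 — Angular frequency: ω = 2π·f = 2π·1080 = 6786 rad/s.
Step 2 — Component impedances:
  R: Z = R = 96.6 Ω
  L: Z = jωL = j·6786·0.05 = 0 + j339.3 Ω
Step 3 — Series combination: Z_total = R + L = 96.6 + j339.3 Ω = 352.8∠74.1° Ω.
Step 4 — Power factor: PF = cos(φ) = Re(Z)/|Z| = 96.6/352.8 = 0.2738.
Step 5 — Type: Im(Z) = 339.3 ⇒ lagging (phase φ = 74.1°).

PF = 0.2738 (lagging, φ = 74.1°)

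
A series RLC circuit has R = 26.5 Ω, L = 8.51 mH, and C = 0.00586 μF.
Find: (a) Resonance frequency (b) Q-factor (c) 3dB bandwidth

Step 1 — Resonance: ω₀ = 1/√(LC) = 1/√(0.00851·5.86e-09) = 1.416e+05 rad/s.
Step 2 — f₀ = ω₀/(2π) = 2.254e+04 Hz.
Step 3 — Series Q: Q = ω₀L/R = 1.416e+05·0.00851/26.5 = 45.47.
Step 4 — Bandwidth: Δω = ω₀/Q = 3114 rad/s; BW = Δω/(2π) = 495.6 Hz.

(a) f₀ = 2.254e+04 Hz  (b) Q = 45.47  (c) BW = 495.6 Hz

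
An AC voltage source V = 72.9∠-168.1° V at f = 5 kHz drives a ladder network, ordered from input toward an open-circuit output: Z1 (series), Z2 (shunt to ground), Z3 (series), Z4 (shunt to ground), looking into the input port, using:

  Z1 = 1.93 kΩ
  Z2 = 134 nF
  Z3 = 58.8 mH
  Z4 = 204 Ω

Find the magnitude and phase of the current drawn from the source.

Step 1 — Angular frequency: ω = 2π·f = 2π·5000 = 3.142e+04 rad/s.
Step 2 — Component impedances:
  Z1: Z = R = 1930 Ω
  Z2: Z = 1/(jωC) = -j/(ω·C) = 0 - j237.5 Ω
  Z3: Z = jωL = j·3.142e+04·0.0588 = 0 + j1847 Ω
  Z4: Z = R = 204 Ω
Step 3 — Ladder network (open output): work backward from the far end, alternating series and parallel combinations. Z_in = 1934 - j272 Ω = 1953∠-8.0° Ω.
Step 4 — Source phasor: V = 72.9∠-168.1° V = -71.33 - j15.03 V.
Step 5 — Ohm's law: I = V / Z_total = (-71.33 - j15.03) / (1934 - j272) = -0.03509 - j0.01271 A.
Step 6 — Convert to polar: |I| = 0.03732 A, ∠I = -160.1°.

I = 0.03732∠-160.1° A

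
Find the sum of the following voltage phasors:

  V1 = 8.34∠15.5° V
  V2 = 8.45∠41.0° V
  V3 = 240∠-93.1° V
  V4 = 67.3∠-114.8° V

Step 1 — Convert each phasor to rectangular form:
  V1 = 8.34·(cos(15.5°) + j·sin(15.5°)) = 8.037 + j2.229 V
  V2 = 8.45·(cos(41.0°) + j·sin(41.0°)) = 6.377 + j5.544 V
  V3 = 240·(cos(-93.1°) + j·sin(-93.1°)) = -12.98 - j239.6 V
  V4 = 67.3·(cos(-114.8°) + j·sin(-114.8°)) = -28.23 - j61.09 V
Step 2 — Sum components: V_total = -26.79 - j293 V.
Step 3 — Convert to polar: |V_total| = 294.2 V, ∠V_total = -95.2°.

V_total = 294.2∠-95.2° V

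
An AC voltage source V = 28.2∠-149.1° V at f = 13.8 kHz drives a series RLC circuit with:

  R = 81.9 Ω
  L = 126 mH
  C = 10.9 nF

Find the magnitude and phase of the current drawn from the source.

Step 1 — Angular frequency: ω = 2π·f = 2π·1.38e+04 = 8.671e+04 rad/s.
Step 2 — Component impedances:
  R: Z = R = 81.9 Ω
  L: Z = jωL = j·8.671e+04·0.126 = 0 + j1.093e+04 Ω
  C: Z = 1/(jωC) = -j/(ω·C) = 0 - j1058 Ω
Step 3 — Series combination: Z_total = R + L + C = 81.9 + j9867 Ω = 9867∠89.5° Ω.
Step 4 — Source phasor: V = 28.2∠-149.1° V = -24.2 - j14.48 V.
Step 5 — Ohm's law: I = V / Z_total = (-24.2 - j14.48) / (81.9 + j9867) = -0.001488 + j0.00244 A.
Step 6 — Convert to polar: |I| = 0.002858 A, ∠I = 121.4°.

I = 0.002858∠121.4° A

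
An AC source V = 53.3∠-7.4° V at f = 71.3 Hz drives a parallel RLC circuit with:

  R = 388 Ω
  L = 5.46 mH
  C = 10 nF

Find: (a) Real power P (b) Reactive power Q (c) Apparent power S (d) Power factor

Step 1 — Angular frequency: ω = 2π·f = 2π·71.3 = 448 rad/s.
Step 2 — Component impedances:
  R: Z = R = 388 Ω
  L: Z = jωL = j·448·0.00546 = 0 + j2.446 Ω
  C: Z = 1/(jωC) = -j/(ω·C) = 0 - j2.232e+05 Ω
Step 3 — Parallel combination: 1/Z_total = 1/R + 1/L + 1/C; Z_total = 0.01542 + j2.446 Ω = 2.446∠89.6° Ω.
Step 4 — Source phasor: V = 53.3∠-7.4° V = 52.86 - j6.865 V.
Step 5 — Current: I = V / Z = -2.67 - j21.63 A = 21.79∠-97.0° A.
Step 6 — Complex power: S = V·I* = 7.322 + j1161 VA.
Step 7 — Real power: P = Re(S) = 7.322 W.
Step 8 — Reactive power: Q = Im(S) = 1161 VAR.
Step 9 — Apparent power: |S| = 1161 VA.
Step 10 — Power factor: PF = P/|S| = 0.006304 (lagging).

(a) P = 7.322 W  (b) Q = 1161 VAR  (c) S = 1161 VA  (d) PF = 0.006304 (lagging)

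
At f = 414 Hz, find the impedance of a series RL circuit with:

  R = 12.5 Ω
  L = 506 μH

Step 1 — Angular frequency: ω = 2π·f = 2π·414 = 2601 rad/s.
Step 2 — Component impedances:
  R: Z = R = 12.5 Ω
  L: Z = jωL = j·2601·0.000506 = 0 + j1.316 Ω
Step 3 — Series combination: Z_total = R + L = 12.5 + j1.316 Ω = 12.57∠6.0° Ω.

Z = 12.5 + j1.316 Ω = 12.57∠6.0° Ω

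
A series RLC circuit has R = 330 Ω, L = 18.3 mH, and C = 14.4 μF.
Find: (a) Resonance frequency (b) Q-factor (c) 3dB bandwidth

Step 1 — Resonance condition Im(Z)=0 gives ω₀ = 1/√(LC).
Step 2 — ω₀ = 1/√(0.0183·1.44e-05) = 1948 rad/s.
Step 3 — f₀ = ω₀/(2π) = 310 Hz.
Step 4 — Series Q: Q = ω₀L/R = 1948·0.0183/330 = 0.108.
Step 5 — 3dB bandwidth: Δω = ω₀/Q = 1.803e+04 rad/s; BW = Δω/(2π) = 2870 Hz.

(a) f₀ = 310 Hz  (b) Q = 0.108  (c) BW = 2870 Hz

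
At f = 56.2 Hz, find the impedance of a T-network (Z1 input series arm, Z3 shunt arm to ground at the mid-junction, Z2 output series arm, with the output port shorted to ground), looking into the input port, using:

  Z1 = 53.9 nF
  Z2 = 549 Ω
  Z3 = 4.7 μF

Step 1 — Angular frequency: ω = 2π·f = 2π·56.2 = 353.1 rad/s.
Step 2 — Component impedances:
  Z1: Z = 1/(jωC) = -j/(ω·C) = 0 - j5.254e+04 Ω
  Z2: Z = R = 549 Ω
  Z3: Z = 1/(jωC) = -j/(ω·C) = 0 - j602.5 Ω
Step 3 — With the output port shorted to ground, the output series arm Z2 runs from the junction to ground; the shunt arm Z3 also runs from the junction to ground. They appear in parallel: Z3 || Z2 = 300 - j273.3 Ω.
Step 4 — Series with input arm Z1: Z_in = Z1 + (Z3 || Z2) = 300 - j5.281e+04 Ω = 5.281e+04∠-89.7° Ω.

Z = 300 - j5.281e+04 Ω = 5.281e+04∠-89.7° Ω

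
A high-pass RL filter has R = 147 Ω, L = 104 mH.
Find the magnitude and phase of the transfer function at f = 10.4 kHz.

Step 1 — Angular frequency: ω = 2π·1.04e+04 = 6.535e+04 rad/s.
Step 2 — Transfer function: H(jω) = jωL/(R + jωL).
Step 3 — Numerator jωL = j·6796; denominator R + jωL = 147 + j6796.
Step 4 — H = 0.9995 + j0.02162.
Step 5 — Magnitude: |H| = 0.9998 (-0.0 dB); phase: φ = 1.2°.

|H| = 0.9998 (-0.0 dB), φ = 1.2°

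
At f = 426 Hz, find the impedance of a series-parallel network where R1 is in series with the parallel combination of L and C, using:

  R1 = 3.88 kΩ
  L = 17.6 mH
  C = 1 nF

Step 1 — Angular frequency: ω = 2π·f = 2π·426 = 2677 rad/s.
Step 2 — Component impedances:
  R1: Z = R = 3880 Ω
  L: Z = jωL = j·2677·0.0176 = 0 + j47.11 Ω
  C: Z = 1/(jωC) = -j/(ω·C) = 0 - j3.736e+05 Ω
Step 3 — Parallel branch: L || C = 1/(1/L + 1/C) = 0 + j47.11 Ω.
Step 4 — Series with R1: Z_total = R1 + (L || C) = 3880 + j47.11 Ω = 3880∠0.7° Ω.

Z = 3880 + j47.11 Ω = 3880∠0.7° Ω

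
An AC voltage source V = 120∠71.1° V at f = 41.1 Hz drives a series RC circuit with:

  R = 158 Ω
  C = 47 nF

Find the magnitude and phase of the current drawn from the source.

Step 1 — Angular frequency: ω = 2π·f = 2π·41.1 = 258.2 rad/s.
Step 2 — Component impedances:
  R: Z = R = 158 Ω
  C: Z = 1/(jωC) = -j/(ω·C) = 0 - j8.239e+04 Ω
Step 3 — Series combination: Z_total = R + C = 158 - j8.239e+04 Ω = 8.239e+04∠-89.9° Ω.
Step 4 — Source phasor: V = 120∠71.1° V = 38.87 + j113.5 V.
Step 5 — Ohm's law: I = V / Z_total = (38.87 + j113.5) / (158 - j8.239e+04) = -0.001377 + j0.0004744 A.
Step 6 — Convert to polar: |I| = 0.001456 A, ∠I = 161.0°.

I = 0.001456∠161.0° A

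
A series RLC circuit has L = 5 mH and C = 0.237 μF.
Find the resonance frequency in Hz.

Step 1 — Resonance condition Im(Z)=0 gives ω₀ = 1/√(LC).
Step 2 — ω₀ = 1/√(0.005·2.37e-07) = 2.905e+04 rad/s.
Step 3 — f₀ = ω₀/(2π) = 4623 Hz.

f₀ = 4623 Hz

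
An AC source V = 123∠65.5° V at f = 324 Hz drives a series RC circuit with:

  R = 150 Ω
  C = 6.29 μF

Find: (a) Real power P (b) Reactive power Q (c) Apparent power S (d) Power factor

Step 1 — Angular frequency: ω = 2π·f = 2π·324 = 2036 rad/s.
Step 2 — Component impedances:
  R: Z = R = 150 Ω
  C: Z = 1/(jωC) = -j/(ω·C) = 0 - j78.1 Ω
Step 3 — Series combination: Z_total = R + C = 150 - j78.1 Ω = 169.1∠-27.5° Ω.
Step 4 — Source phasor: V = 123∠65.5° V = 51.01 + j111.9 V.
Step 5 — Current: I = V / Z = -0.0381 + j0.7263 A = 0.7273∠93.0° A.
Step 6 — Complex power: S = V·I* = 79.35 - j41.31 VA.
Step 7 — Real power: P = Re(S) = 79.35 W.
Step 8 — Reactive power: Q = Im(S) = -41.31 VAR.
Step 9 — Apparent power: |S| = 89.46 VA.
Step 10 — Power factor: PF = P/|S| = 0.887 (leading).

(a) P = 79.35 W  (b) Q = -41.31 VAR  (c) S = 89.46 VA  (d) PF = 0.887 (leading)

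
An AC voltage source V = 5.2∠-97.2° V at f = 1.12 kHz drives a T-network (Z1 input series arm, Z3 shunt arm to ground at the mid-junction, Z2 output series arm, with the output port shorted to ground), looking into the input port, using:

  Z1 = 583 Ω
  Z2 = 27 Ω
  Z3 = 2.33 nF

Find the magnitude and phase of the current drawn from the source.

Step 1 — Angular frequency: ω = 2π·f = 2π·1120 = 7037 rad/s.
Step 2 — Component impedances:
  Z1: Z = R = 583 Ω
  Z2: Z = R = 27 Ω
  Z3: Z = 1/(jωC) = -j/(ω·C) = 0 - j6.099e+04 Ω
Step 3 — With the output port shorted to ground, the output series arm Z2 runs from the junction to ground; the shunt arm Z3 also runs from the junction to ground. They appear in parallel: Z3 || Z2 = 27 - j0.01195 Ω.
Step 4 — Series with input arm Z1: Z_in = Z1 + (Z3 || Z2) = 610 - j0.01195 Ω = 610∠-0.0° Ω.
Step 5 — Source phasor: V = 5.2∠-97.2° V = -0.6517 - j5.159 V.
Step 6 — Ohm's law: I = V / Z_total = (-0.6517 - j5.159) / (610 - j0.01195) = -0.001068 - j0.008457 A.
Step 7 — Convert to polar: |I| = 0.008525 A, ∠I = -97.2°.

I = 0.008525∠-97.2° A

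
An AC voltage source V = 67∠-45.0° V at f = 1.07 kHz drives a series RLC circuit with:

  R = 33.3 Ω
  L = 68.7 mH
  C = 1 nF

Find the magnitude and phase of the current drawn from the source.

Step 1 — Angular frequency: ω = 2π·f = 2π·1070 = 6723 rad/s.
Step 2 — Component impedances:
  R: Z = R = 33.3 Ω
  L: Z = jωL = j·6723·0.0687 = 0 + j461.9 Ω
  C: Z = 1/(jωC) = -j/(ω·C) = 0 - j1.487e+05 Ω
Step 3 — Series combination: Z_total = R + L + C = 33.3 - j1.483e+05 Ω = 1.483e+05∠-90.0° Ω.
Step 4 — Source phasor: V = 67∠-45.0° V = 47.38 - j47.38 V.
Step 5 — Ohm's law: I = V / Z_total = (47.38 - j47.38) / (33.3 - j1.483e+05) = 0.0003196 + j0.0003194 A.
Step 6 — Convert to polar: |I| = 0.0004518 A, ∠I = 45.0°.

I = 0.0004518∠45.0° A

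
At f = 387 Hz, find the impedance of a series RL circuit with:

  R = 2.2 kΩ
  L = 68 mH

Step 1 — Angular frequency: ω = 2π·f = 2π·387 = 2432 rad/s.
Step 2 — Component impedances:
  R: Z = R = 2200 Ω
  L: Z = jωL = j·2432·0.068 = 0 + j165.3 Ω
Step 3 — Series combination: Z_total = R + L = 2200 + j165.3 Ω = 2206∠4.3° Ω.

Z = 2200 + j165.3 Ω = 2206∠4.3° Ω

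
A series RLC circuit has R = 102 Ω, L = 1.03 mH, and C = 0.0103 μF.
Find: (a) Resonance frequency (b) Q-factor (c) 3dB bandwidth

Step 1 — Resonance condition Im(Z)=0 gives ω₀ = 1/√(LC).
Step 2 — ω₀ = 1/√(0.00103·1.03e-08) = 3.07e+05 rad/s.
Step 3 — f₀ = ω₀/(2π) = 4.886e+04 Hz.
Step 4 — Series Q: Q = ω₀L/R = 3.07e+05·0.00103/102 = 3.1.
Step 5 — 3dB bandwidth: Δω = ω₀/Q = 9.903e+04 rad/s; BW = Δω/(2π) = 1.576e+04 Hz.

(a) f₀ = 4.886e+04 Hz  (b) Q = 3.1  (c) BW = 1.576e+04 Hz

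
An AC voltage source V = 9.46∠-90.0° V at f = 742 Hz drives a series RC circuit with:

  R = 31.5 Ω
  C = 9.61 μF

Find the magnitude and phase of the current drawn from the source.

Step 1 — Angular frequency: ω = 2π·f = 2π·742 = 4662 rad/s.
Step 2 — Component impedances:
  R: Z = R = 31.5 Ω
  C: Z = 1/(jωC) = -j/(ω·C) = 0 - j22.32 Ω
Step 3 — Series combination: Z_total = R + C = 31.5 - j22.32 Ω = 38.61∠-35.3° Ω.
Step 4 — Source phasor: V = 9.46∠-90.0° V = 0 - j9.46 V.
Step 5 — Ohm's law: I = V / Z_total = (0 - j9.46) / (31.5 - j22.32) = 0.1417 - j0.1999 A.
Step 6 — Convert to polar: |I| = 0.245 A, ∠I = -54.7°.

I = 0.245∠-54.7° A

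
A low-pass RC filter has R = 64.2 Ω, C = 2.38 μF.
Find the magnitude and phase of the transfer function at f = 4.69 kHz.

Step 1 — Angular frequency: ω = 2π·4690 = 2.947e+04 rad/s.
Step 2 — Transfer function: H(jω) = 1/(1 + jωRC).
Step 3 — Denominator: 1 + jωRC = 1 + j·2.947e+04·64.2·2.38e-06 = 1 + j4.503.
Step 4 — H = 0.04701 - j0.2117.
Step 5 — Magnitude: |H| = 0.2168 (-13.3 dB); phase: φ = -77.5°.

|H| = 0.2168 (-13.3 dB), φ = -77.5°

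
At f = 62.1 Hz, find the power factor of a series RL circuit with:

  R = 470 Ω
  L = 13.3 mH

Step 1 — Angular frequency: ω = 2π·f = 2π·62.1 = 390.2 rad/s.
Step 2 — Component impedances:
  R: Z = R = 470 Ω
  L: Z = jωL = j·390.2·0.0133 = 0 + j5.189 Ω
Step 3 — Series combination: Z_total = R + L = 470 + j5.189 Ω = 470∠0.6° Ω.
Step 4 — Power factor: PF = cos(φ) = Re(Z)/|Z| = 470/470.03 = 0.9999.
Step 5 — Type: Im(Z) = 5.189 ⇒ lagging (phase φ = 0.6°).

PF = 0.9999 (lagging, φ = 0.6°)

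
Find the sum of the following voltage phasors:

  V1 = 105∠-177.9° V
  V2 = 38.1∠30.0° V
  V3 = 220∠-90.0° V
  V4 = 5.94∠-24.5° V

Step 1 — Convert each phasor to rectangular form:
  V1 = 105·(cos(-177.9°) + j·sin(-177.9°)) = -104.9 - j3.848 V
  V2 = 38.1·(cos(30.0°) + j·sin(30.0°)) = 33 + j19.05 V
  V3 = 220·(cos(-90.0°) + j·sin(-90.0°)) = 0 - j220 V
  V4 = 5.94·(cos(-24.5°) + j·sin(-24.5°)) = 5.405 - j2.463 V
Step 2 — Sum components: V_total = -66.53 - j207.3 V.
Step 3 — Convert to polar: |V_total| = 217.7 V, ∠V_total = -107.8°.

V_total = 217.7∠-107.8° V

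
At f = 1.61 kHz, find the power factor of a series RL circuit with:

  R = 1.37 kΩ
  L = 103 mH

Step 1 — Angular frequency: ω = 2π·f = 2π·1610 = 1.012e+04 rad/s.
Step 2 — Component impedances:
  R: Z = R = 1370 Ω
  L: Z = jωL = j·1.012e+04·0.103 = 0 + j1042 Ω
Step 3 — Series combination: Z_total = R + L = 1370 + j1042 Ω = 1721∠37.3° Ω.
Step 4 — Power factor: PF = cos(φ) = Re(Z)/|Z| = 1370/1721 = 0.796.
Step 5 — Type: Im(Z) = 1042 ⇒ lagging (phase φ = 37.3°).

PF = 0.796 (lagging, φ = 37.3°)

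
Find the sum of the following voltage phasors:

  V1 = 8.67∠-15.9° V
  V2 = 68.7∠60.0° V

Step 1 — Convert each phasor to rectangular form:
  V1 = 8.67·(cos(-15.9°) + j·sin(-15.9°)) = 8.338 - j2.375 V
  V2 = 68.7·(cos(60.0°) + j·sin(60.0°)) = 34.35 + j59.5 V
Step 2 — Sum components: V_total = 42.69 + j57.12 V.
Step 3 — Convert to polar: |V_total| = 71.31 V, ∠V_total = 53.2°.

V_total = 71.31∠53.2° V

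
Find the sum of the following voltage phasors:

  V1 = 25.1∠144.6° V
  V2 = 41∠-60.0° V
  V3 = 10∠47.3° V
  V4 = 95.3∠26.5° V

Step 1 — Convert each phasor to rectangular form:
  V1 = 25.1·(cos(144.6°) + j·sin(144.6°)) = -20.46 + j14.54 V
  V2 = 41·(cos(-60.0°) + j·sin(-60.0°)) = 20.5 - j35.51 V
  V3 = 10·(cos(47.3°) + j·sin(47.3°)) = 6.782 + j7.349 V
  V4 = 95.3·(cos(26.5°) + j·sin(26.5°)) = 85.29 + j42.52 V
Step 2 — Sum components: V_total = 92.11 + j28.9 V.
Step 3 — Convert to polar: |V_total| = 96.54 V, ∠V_total = 17.4°.

V_total = 96.54∠17.4° V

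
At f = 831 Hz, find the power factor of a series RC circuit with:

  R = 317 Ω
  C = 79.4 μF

Step 1 — Angular frequency: ω = 2π·f = 2π·831 = 5221 rad/s.
Step 2 — Component impedances:
  R: Z = R = 317 Ω
  C: Z = 1/(jωC) = -j/(ω·C) = 0 - j2.412 Ω
Step 3 — Series combination: Z_total = R + C = 317 - j2.412 Ω = 317∠-0.4° Ω.
Step 4 — Power factor: PF = cos(φ) = Re(Z)/|Z| = 317/317 = 1.
Step 5 — Type: Im(Z) = -2.412 ⇒ leading (phase φ = -0.4°).

PF = 1 (leading, φ = -0.4°)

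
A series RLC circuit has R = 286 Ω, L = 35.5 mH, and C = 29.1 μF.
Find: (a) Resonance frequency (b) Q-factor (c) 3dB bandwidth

Step 1 — Resonance condition Im(Z)=0 gives ω₀ = 1/√(LC).
Step 2 — ω₀ = 1/√(0.0355·2.91e-05) = 983.9 rad/s.
Step 3 — f₀ = ω₀/(2π) = 156.6 Hz.
Step 4 — Series Q: Q = ω₀L/R = 983.9·0.0355/286 = 0.1221.
Step 5 — 3dB bandwidth: Δω = ω₀/Q = 8056 rad/s; BW = Δω/(2π) = 1282 Hz.

(a) f₀ = 156.6 Hz  (b) Q = 0.1221  (c) BW = 1282 Hz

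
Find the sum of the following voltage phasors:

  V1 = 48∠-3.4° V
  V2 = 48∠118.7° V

Step 1 — Convert each phasor to rectangular form:
  V1 = 48·(cos(-3.4°) + j·sin(-3.4°)) = 47.92 - j2.847 V
  V2 = 48·(cos(118.7°) + j·sin(118.7°)) = -23.05 + j42.1 V
Step 2 — Sum components: V_total = 24.86 + j39.26 V.
Step 3 — Convert to polar: |V_total| = 46.47 V, ∠V_total = 57.6°.

V_total = 46.47∠57.6° V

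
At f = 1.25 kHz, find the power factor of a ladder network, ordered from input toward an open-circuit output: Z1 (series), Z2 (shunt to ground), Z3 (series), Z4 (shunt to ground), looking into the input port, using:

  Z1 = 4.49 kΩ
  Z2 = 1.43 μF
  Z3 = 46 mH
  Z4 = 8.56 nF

Step 1 — Angular frequency: ω = 2π·f = 2π·1250 = 7854 rad/s.
Step 2 — Component impedances:
  Z1: Z = R = 4490 Ω
  Z2: Z = 1/(jωC) = -j/(ω·C) = 0 - j89.04 Ω
  Z3: Z = jωL = j·7854·0.046 = 0 + j361.3 Ω
  Z4: Z = 1/(jωC) = -j/(ω·C) = 0 - j1.487e+04 Ω
Step 3 — Ladder network (open output): work backward from the far end, alternating series and parallel combinations. Z_in = 4490 - j88.49 Ω = 4491∠-1.1° Ω.
Step 4 — Power factor: PF = cos(φ) = Re(Z)/|Z| = 4490/4491 = 0.9998.
Step 5 — Type: Im(Z) = -88.49 ⇒ leading (phase φ = -1.1°).

PF = 0.9998 (leading, φ = -1.1°)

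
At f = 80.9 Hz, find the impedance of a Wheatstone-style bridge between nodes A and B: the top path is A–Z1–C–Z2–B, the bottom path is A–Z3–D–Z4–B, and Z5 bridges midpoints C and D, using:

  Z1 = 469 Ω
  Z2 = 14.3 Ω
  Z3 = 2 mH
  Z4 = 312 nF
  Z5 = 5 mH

Step 1 — Angular frequency: ω = 2π·f = 2π·80.9 = 508.3 rad/s.
Step 2 — Component impedances:
  Z1: Z = R = 469 Ω
  Z2: Z = R = 14.3 Ω
  Z3: Z = jωL = j·508.3·0.002 = 0 + j1.017 Ω
  Z4: Z = 1/(jωC) = -j/(ω·C) = 0 - j6305 Ω
  Z5: Z = jωL = j·508.3·0.005 = 0 + j2.542 Ω
Step 3 — Bridge requires nodal analysis (the Z5 bridge couples midpoints C and D, so the two paths cannot be reduced to a simple series/parallel combination). Setting node B to ground and injecting 1 A at node A, the 3-node admittance system at A, C, D solves to V_A = Z_AB = 14.34 + j3.526 Ω = 14.77∠13.8° Ω.

Z = 14.34 + j3.526 Ω = 14.77∠13.8° Ω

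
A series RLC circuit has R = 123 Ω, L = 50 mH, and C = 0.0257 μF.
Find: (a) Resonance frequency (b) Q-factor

Step 1 — Resonance condition Im(Z)=0 gives ω₀ = 1/√(LC).
Step 2 — ω₀ = 1/√(0.05·2.57e-08) = 2.79e+04 rad/s.
Step 3 — f₀ = ω₀/(2π) = 4440 Hz.
Step 4 — Series Q: Q = ω₀L/R = 2.79e+04·0.05/123 = 11.34.

(a) f₀ = 4440 Hz  (b) Q = 11.34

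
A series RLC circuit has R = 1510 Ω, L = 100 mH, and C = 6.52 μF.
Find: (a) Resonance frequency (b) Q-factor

Step 1 — Resonance condition Im(Z)=0 gives ω₀ = 1/√(LC).
Step 2 — ω₀ = 1/√(0.1·6.52e-06) = 1238 rad/s.
Step 3 — f₀ = ω₀/(2π) = 197.1 Hz.
Step 4 — Series Q: Q = ω₀L/R = 1238·0.1/1510 = 0.08202.

(a) f₀ = 197.1 Hz  (b) Q = 0.08202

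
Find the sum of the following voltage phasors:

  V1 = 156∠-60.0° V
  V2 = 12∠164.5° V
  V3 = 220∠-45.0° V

Step 1 — Convert each phasor to rectangular form:
  V1 = 156·(cos(-60.0°) + j·sin(-60.0°)) = 78 - j135.1 V
  V2 = 12·(cos(164.5°) + j·sin(164.5°)) = -11.56 + j3.207 V
  V3 = 220·(cos(-45.0°) + j·sin(-45.0°)) = 155.6 - j155.6 V
Step 2 — Sum components: V_total = 222 - j287.5 V.
Step 3 — Convert to polar: |V_total| = 363.2 V, ∠V_total = -52.3°.

V_total = 363.2∠-52.3° V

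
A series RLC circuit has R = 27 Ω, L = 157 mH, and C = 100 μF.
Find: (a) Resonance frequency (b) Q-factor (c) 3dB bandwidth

Step 1 — Resonance condition Im(Z)=0 gives ω₀ = 1/√(LC).
Step 2 — ω₀ = 1/√(0.157·0.0001) = 252.4 rad/s.
Step 3 — f₀ = ω₀/(2π) = 40.17 Hz.
Step 4 — Series Q: Q = ω₀L/R = 252.4·0.157/27 = 1.468.
Step 5 — 3dB bandwidth: Δω = ω₀/Q = 172 rad/s; BW = Δω/(2π) = 27.37 Hz.

(a) f₀ = 40.17 Hz  (b) Q = 1.468  (c) BW = 27.37 Hz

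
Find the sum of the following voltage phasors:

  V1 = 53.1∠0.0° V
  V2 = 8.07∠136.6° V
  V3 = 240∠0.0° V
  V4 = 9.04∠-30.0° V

Step 1 — Convert each phasor to rectangular form:
  V1 = 53.1·(cos(0.0°) + j·sin(0.0°)) = 53.1 V
  V2 = 8.07·(cos(136.6°) + j·sin(136.6°)) = -5.863 + j5.545 V
  V3 = 240·(cos(0.0°) + j·sin(0.0°)) = 240 V
  V4 = 9.04·(cos(-30.0°) + j·sin(-30.0°)) = 7.829 - j4.52 V
Step 2 — Sum components: V_total = 295.1 + j1.025 V.
Step 3 — Convert to polar: |V_total| = 295.1 V, ∠V_total = 0.2°.

V_total = 295.1∠0.2° V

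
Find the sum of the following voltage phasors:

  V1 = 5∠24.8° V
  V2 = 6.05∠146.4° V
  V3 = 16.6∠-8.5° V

Step 1 — Convert each phasor to rectangular form:
  V1 = 5·(cos(24.8°) + j·sin(24.8°)) = 4.539 + j2.097 V
  V2 = 6.05·(cos(146.4°) + j·sin(146.4°)) = -5.039 + j3.348 V
  V3 = 16.6·(cos(-8.5°) + j·sin(-8.5°)) = 16.42 - j2.454 V
Step 2 — Sum components: V_total = 15.92 + j2.992 V.
Step 3 — Convert to polar: |V_total| = 16.2 V, ∠V_total = 10.6°.

V_total = 16.2∠10.6° V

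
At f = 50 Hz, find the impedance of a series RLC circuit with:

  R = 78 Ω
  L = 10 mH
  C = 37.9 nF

Step 1 — Angular frequency: ω = 2π·f = 2π·50 = 314.2 rad/s.
Step 2 — Component impedances:
  R: Z = R = 78 Ω
  L: Z = jωL = j·314.2·0.01 = 0 + j3.142 Ω
  C: Z = 1/(jωC) = -j/(ω·C) = 0 - j8.399e+04 Ω
Step 3 — Series combination: Z_total = R + L + C = 78 - j8.398e+04 Ω = 8.398e+04∠-89.9° Ω.

Z = 78 - j8.398e+04 Ω = 8.398e+04∠-89.9° Ω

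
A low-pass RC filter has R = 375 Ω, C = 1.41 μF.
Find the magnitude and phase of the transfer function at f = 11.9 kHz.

Step 1 — Angular frequency: ω = 2π·1.19e+04 = 7.477e+04 rad/s.
Step 2 — Transfer function: H(jω) = 1/(1 + jωRC).
Step 3 — Denominator: 1 + jωRC = 1 + j·7.477e+04·375·1.41e-06 = 1 + j39.53.
Step 4 — H = 0.0006394 - j0.02528.
Step 5 — Magnitude: |H| = 0.02529 (-31.9 dB); phase: φ = -88.6°.

|H| = 0.02529 (-31.9 dB), φ = -88.6°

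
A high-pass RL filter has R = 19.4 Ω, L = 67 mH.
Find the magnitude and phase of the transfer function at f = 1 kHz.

Step 1 — Angular frequency: ω = 2π·1000 = 6283 rad/s.
Step 2 — Transfer function: H(jω) = jωL/(R + jωL).
Step 3 — Numerator jωL = j·421; denominator R + jωL = 19.4 + j421.
Step 4 — H = 0.9979 + j0.04599.
Step 5 — Magnitude: |H| = 0.9989 (-0.0 dB); phase: φ = 2.6°.

|H| = 0.9989 (-0.0 dB), φ = 2.6°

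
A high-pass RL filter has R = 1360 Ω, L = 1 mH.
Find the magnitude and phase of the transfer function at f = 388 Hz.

Step 1 — Angular frequency: ω = 2π·388 = 2438 rad/s.
Step 2 — Transfer function: H(jω) = jωL/(R + jωL).
Step 3 — Numerator jωL = j·2.438; denominator R + jωL = 1360 + j2.438.
Step 4 — H = 3.213e-06 + j0.001793.
Step 5 — Magnitude: |H| = 0.001793 (-54.9 dB); phase: φ = 89.9°.

|H| = 0.001793 (-54.9 dB), φ = 89.9°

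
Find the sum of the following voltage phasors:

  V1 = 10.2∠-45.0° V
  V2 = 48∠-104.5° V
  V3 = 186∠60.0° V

Step 1 — Convert each phasor to rectangular form:
  V1 = 10.2·(cos(-45.0°) + j·sin(-45.0°)) = 7.212 - j7.212 V
  V2 = 48·(cos(-104.5°) + j·sin(-104.5°)) = -12.02 - j46.47 V
  V3 = 186·(cos(60.0°) + j·sin(60.0°)) = 93 + j161.1 V
Step 2 — Sum components: V_total = 88.19 + j107.4 V.
Step 3 — Convert to polar: |V_total| = 139 V, ∠V_total = 50.6°.

V_total = 139∠50.6° V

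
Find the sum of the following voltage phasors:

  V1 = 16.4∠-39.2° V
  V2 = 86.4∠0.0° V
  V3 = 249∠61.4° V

Step 1 — Convert each phasor to rectangular form:
  V1 = 16.4·(cos(-39.2°) + j·sin(-39.2°)) = 12.71 - j10.37 V
  V2 = 86.4·(cos(0.0°) + j·sin(0.0°)) = 86.4 V
  V3 = 249·(cos(61.4°) + j·sin(61.4°)) = 119.2 + j218.6 V
Step 2 — Sum components: V_total = 218.3 + j208.3 V.
Step 3 — Convert to polar: |V_total| = 301.7 V, ∠V_total = 43.7°.

V_total = 301.7∠43.7° V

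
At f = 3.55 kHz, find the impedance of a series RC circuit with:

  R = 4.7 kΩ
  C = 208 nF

Step 1 — Angular frequency: ω = 2π·f = 2π·3550 = 2.231e+04 rad/s.
Step 2 — Component impedances:
  R: Z = R = 4700 Ω
  C: Z = 1/(jωC) = -j/(ω·C) = 0 - j215.5 Ω
Step 3 — Series combination: Z_total = R + C = 4700 - j215.5 Ω = 4705∠-2.6° Ω.

Z = 4700 - j215.5 Ω = 4705∠-2.6° Ω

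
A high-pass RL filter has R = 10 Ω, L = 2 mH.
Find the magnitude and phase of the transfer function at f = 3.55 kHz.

Step 1 — Angular frequency: ω = 2π·3550 = 2.231e+04 rad/s.
Step 2 — Transfer function: H(jω) = jωL/(R + jωL).
Step 3 — Numerator jωL = j·44.61; denominator R + jωL = 10 + j44.61.
Step 4 — H = 0.9522 + j0.2134.
Step 5 — Magnitude: |H| = 0.9758 (-0.2 dB); phase: φ = 12.6°.

|H| = 0.9758 (-0.2 dB), φ = 12.6°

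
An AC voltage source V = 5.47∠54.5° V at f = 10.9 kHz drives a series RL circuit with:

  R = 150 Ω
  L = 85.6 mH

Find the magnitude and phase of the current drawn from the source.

Step 1 — Angular frequency: ω = 2π·f = 2π·1.09e+04 = 6.849e+04 rad/s.
Step 2 — Component impedances:
  R: Z = R = 150 Ω
  L: Z = jωL = j·6.849e+04·0.0856 = 0 + j5862 Ω
Step 3 — Series combination: Z_total = R + L = 150 + j5862 Ω = 5864∠88.5° Ω.
Step 4 — Source phasor: V = 5.47∠54.5° V = 3.176 + j4.453 V.
Step 5 — Ohm's law: I = V / Z_total = (3.176 + j4.453) / (150 + j5862) = 0.000773 - j0.0005221 A.
Step 6 — Convert to polar: |I| = 0.0009327 A, ∠I = -34.0°.

I = 0.0009327∠-34.0° A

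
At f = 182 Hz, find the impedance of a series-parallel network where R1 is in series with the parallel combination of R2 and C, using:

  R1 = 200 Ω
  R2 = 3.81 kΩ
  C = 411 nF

Step 1 — Angular frequency: ω = 2π·f = 2π·182 = 1144 rad/s.
Step 2 — Component impedances:
  R1: Z = R = 200 Ω
  R2: Z = R = 3810 Ω
  C: Z = 1/(jωC) = -j/(ω·C) = 0 - j2128 Ω
Step 3 — Parallel branch: R2 || C = 1/(1/R2 + 1/C) = 905.7 - j1622 Ω.
Step 4 — Series with R1: Z_total = R1 + (R2 || C) = 1106 - j1622 Ω = 1963∠-55.7° Ω.

Z = 1106 - j1622 Ω = 1963∠-55.7° Ω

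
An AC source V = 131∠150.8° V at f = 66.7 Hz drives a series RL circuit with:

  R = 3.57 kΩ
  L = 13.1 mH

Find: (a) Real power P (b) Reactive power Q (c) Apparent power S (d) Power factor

Step 1 — Angular frequency: ω = 2π·f = 2π·66.7 = 419.1 rad/s.
Step 2 — Component impedances:
  R: Z = R = 3570 Ω
  L: Z = jωL = j·419.1·0.0131 = 0 + j5.49 Ω
Step 3 — Series combination: Z_total = R + L = 3570 + j5.49 Ω = 3570∠0.1° Ω.
Step 4 — Source phasor: V = 131∠150.8° V = -114.4 + j63.91 V.
Step 5 — Current: I = V / Z = -0.032 + j0.01795 A = 0.03669∠150.7° A.
Step 6 — Complex power: S = V·I* = 4.807 + j0.007392 VA.
Step 7 — Real power: P = Re(S) = 4.807 W.
Step 8 — Reactive power: Q = Im(S) = 0.007392 VAR.
Step 9 — Apparent power: |S| = 4.807 VA.
Step 10 — Power factor: PF = P/|S| = 1 (lagging).

(a) P = 4.807 W  (b) Q = 0.007392 VAR  (c) S = 4.807 VA  (d) PF = 1 (lagging)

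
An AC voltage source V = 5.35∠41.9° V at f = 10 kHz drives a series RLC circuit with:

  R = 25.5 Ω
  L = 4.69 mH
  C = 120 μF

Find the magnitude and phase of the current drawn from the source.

Step 1 — Angular frequency: ω = 2π·f = 2π·1e+04 = 6.283e+04 rad/s.
Step 2 — Component impedances:
  R: Z = R = 25.5 Ω
  L: Z = jωL = j·6.283e+04·0.00469 = 0 + j294.7 Ω
  C: Z = 1/(jωC) = -j/(ω·C) = 0 - j0.1326 Ω
Step 3 — Series combination: Z_total = R + L + C = 25.5 + j294.5 Ω = 295.7∠85.1° Ω.
Step 4 — Source phasor: V = 5.35∠41.9° V = 3.982 + j3.573 V.
Step 5 — Ohm's law: I = V / Z_total = (3.982 + j3.573) / (25.5 + j294.5) = 0.0132 - j0.01238 A.
Step 6 — Convert to polar: |I| = 0.0181 A, ∠I = -43.2°.

I = 0.0181∠-43.2° A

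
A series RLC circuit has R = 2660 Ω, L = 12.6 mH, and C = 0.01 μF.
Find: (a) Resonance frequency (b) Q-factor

Step 1 — Resonance condition Im(Z)=0 gives ω₀ = 1/√(LC).
Step 2 — ω₀ = 1/√(0.0126·1e-08) = 8.909e+04 rad/s.
Step 3 — f₀ = ω₀/(2π) = 1.418e+04 Hz.
Step 4 — Series Q: Q = ω₀L/R = 8.909e+04·0.0126/2660 = 0.422.

(a) f₀ = 1.418e+04 Hz  (b) Q = 0.422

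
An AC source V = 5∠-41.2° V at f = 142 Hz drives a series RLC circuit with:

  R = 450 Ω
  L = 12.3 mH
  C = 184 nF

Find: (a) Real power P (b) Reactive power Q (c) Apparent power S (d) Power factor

Step 1 — Angular frequency: ω = 2π·f = 2π·142 = 892.2 rad/s.
Step 2 — Component impedances:
  R: Z = R = 450 Ω
  L: Z = jωL = j·892.2·0.0123 = 0 + j10.97 Ω
  C: Z = 1/(jωC) = -j/(ω·C) = 0 - j6091 Ω
Step 3 — Series combination: Z_total = R + L + C = 450 - j6080 Ω = 6097∠-85.8° Ω.
Step 4 — Source phasor: V = 5∠-41.2° V = 3.762 - j3.293 V.
Step 5 — Current: I = V / Z = 0.0005842 + j0.0005755 A = 0.0008201∠44.6° A.
Step 6 — Complex power: S = V·I* = 0.0003026 - j0.004089 VA.
Step 7 — Real power: P = Re(S) = 0.0003026 W.
Step 8 — Reactive power: Q = Im(S) = -0.004089 VAR.
Step 9 — Apparent power: |S| = 0.0041 VA.
Step 10 — Power factor: PF = P/|S| = 0.07381 (leading).

(a) P = 0.0003026 W  (b) Q = -0.004089 VAR  (c) S = 0.0041 VA  (d) PF = 0.07381 (leading)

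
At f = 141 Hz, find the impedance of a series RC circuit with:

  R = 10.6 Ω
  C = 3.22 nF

Step 1 — Angular frequency: ω = 2π·f = 2π·141 = 885.9 rad/s.
Step 2 — Component impedances:
  R: Z = R = 10.6 Ω
  C: Z = 1/(jωC) = -j/(ω·C) = 0 - j3.505e+05 Ω
Step 3 — Series combination: Z_total = R + C = 10.6 - j3.505e+05 Ω = 3.505e+05∠-90.0° Ω.

Z = 10.6 - j3.505e+05 Ω = 3.505e+05∠-90.0° Ω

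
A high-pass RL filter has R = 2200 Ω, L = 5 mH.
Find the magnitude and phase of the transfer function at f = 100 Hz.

Step 1 — Angular frequency: ω = 2π·100 = 628.3 rad/s.
Step 2 — Transfer function: H(jω) = jωL/(R + jωL).
Step 3 — Numerator jωL = j·3.142; denominator R + jωL = 2200 + j3.142.
Step 4 — H = 2.039e-06 + j0.001428.
Step 5 — Magnitude: |H| = 0.001428 (-56.9 dB); phase: φ = 89.9°.

|H| = 0.001428 (-56.9 dB), φ = 89.9°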